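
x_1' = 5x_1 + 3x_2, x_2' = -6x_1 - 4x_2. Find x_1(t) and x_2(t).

Coefficient matrix A = [[5, 3], [-6, -4]].
Characteristic polynomial det(A - λI) = λ^2 - λ - 2 = 0.
Eigenvalues λ = -1, 2.
For λ=-1: (A-λI) row 1 is [6, 3], so an eigenvector is (-1, 2).
For λ=2: (A-λI) row 1 is [3, 3], so an eigenvector is (-1, 1).
General solution: c_1e^(-t)(-1,2) + c_2e^(2t)(-1,1).

x_1(t) = -c_1e^(-t) - c_2e^(2t), x_2(t) = 2c_1e^(-t) + c_2e^(2t)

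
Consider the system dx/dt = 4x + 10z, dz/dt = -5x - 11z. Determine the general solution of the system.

x(t) = -c_1e^(-6t) + 2c_2e^(-t), z(t) = c_1e^(-6t) - c_2e^(-t)

Coefficient matrix A = [[4, 10], [-5, -11]].
Characteristic polynomial det(A - λI) = λ^2 + 7λ + 6 = 0.
Eigenvalues λ = -6, -1.
For λ=-6: (A-λI) row 1 is [10, 10], so an eigenvector is (-1, 1).
For λ=-1: (A-λI) row 1 is [5, 10], so an eigenvector is (2, -1).
General solution: c_1e^(-6t)(-1,1) + c_2e^(-t)(2,-1).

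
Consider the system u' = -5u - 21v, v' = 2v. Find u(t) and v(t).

Coefficient matrix A = [[-5, -21], [0, 2]].
Characteristic polynomial det(A - λI) = λ^2 + 3λ - 10 = 0.
Eigenvalues λ = -5, 2.
For λ=-5: (A-λI) row 1 is [0, -21], so an eigenvector is (-1, 0).
For λ=2: (A-λI) row 1 is [-7, -21], so an eigenvector is (3, -1).
General solution: K_1e^(-5t)(-1,0) + K_2e^(2t)(3,-1).

u(t) = -K_1e^(-5t) + 3K_2e^(2t), v(t) = -K_2e^(2t)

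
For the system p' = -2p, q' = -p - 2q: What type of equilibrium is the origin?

stable improper node

A = [[-2,0],[-1,-2]]; det(A-λI) = λ^2 + 4λ + 4.
repeated λ = -2 with a single eigenvector.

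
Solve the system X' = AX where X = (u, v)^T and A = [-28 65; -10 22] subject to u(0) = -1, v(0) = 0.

u(t) = 5e^(-3t)sin(5t) - e^(-3t)cos(5t), v(t) = 2e^(-3t)sin(5t)

Coefficient matrix A = [[-28, 65], [-10, 22]].
Characteristic polynomial det(A - λI) = λ^2 + 6λ + 34 = 0.
Eigenvalues λ = -3 ± 5i (complex conjugate pair).
For λ=-3+5i: an eigenvector is (2,1) - i(3,1) = (2 - 3i, 1 - i).
A real fundamental pair from Re and Im of e^((-3+5i)t)v: X_1 = e^(-3t)(cos(5t)·(2,1) + sin(5t)·(3,1)), X_2 = e^(-3t)(sin(5t)·(2,1) - cos(5t)·(3,1)).
General solution: C_1X_1 + C_2X_2.
Applying u(0)=-1, v(0)=0 gives C_1=1, C_2=1.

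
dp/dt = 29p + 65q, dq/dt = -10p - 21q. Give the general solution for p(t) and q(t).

p(t) = 2C_1e^(4t)sin(5t) + 3C_1e^(4t)cos(5t) + 3C_2e^(4t)sin(5t) - 2C_2e^(4t)cos(5t), q(t) = -C_1e^(4t)sin(5t) - C_1e^(4t)cos(5t) - C_2e^(4t)sin(5t) + C_2e^(4t)cos(5t)

Coefficient matrix A = [[29, 65], [-10, -21]].
Characteristic polynomial det(A - λI) = λ^2 - 8λ + 41 = 0.
Eigenvalues λ = 4 ± 5i (complex conjugate pair).
For λ=4+5i: an eigenvector is (3,-1) - i(2,-1) = (3 - 2i, -1 + i).
A real fundamental pair from Re and Im of e^((4+5i)t)v: X_1 = e^(4t)(cos(5t)·(3,-1) + sin(5t)·(2,-1)), X_2 = e^(4t)(sin(5t)·(3,-1) - cos(5t)·(2,-1)).
General solution: C_1X_1 + C_2X_2.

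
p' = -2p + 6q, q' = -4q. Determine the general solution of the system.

Coefficient matrix A = [[-2, 6], [0, -4]].
Characteristic polynomial det(A - λI) = λ^2 + 6λ + 8 = 0.
Eigenvalues λ = -2, -4.
For λ=-2: (A-λI) row 1 is [0, 6], so an eigenvector is (1, 0).
For λ=-4: (A-λI) row 1 is [2, 6], so an eigenvector is (-3, 1).
General solution: c_1e^(-2t)(1,0) + c_2e^(-4t)(-3,1).

p(t) = c_1e^(-2t) - 3c_2e^(-4t), q(t) = c_2e^(-4t)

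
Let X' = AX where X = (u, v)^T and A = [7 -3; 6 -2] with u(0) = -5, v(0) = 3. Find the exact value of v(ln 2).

-176

A = [[7,-3],[6,-2]]; eigenvalues λ = 1, 4.
Eigenvectors: (1,2) for λ=1, (1,1) for λ=4.
From the initial condition, c_1 = 8, c_2 = -13.
v(ln 2) = (8)(2^1)(2) + (-13)(2^4)(1) = -176.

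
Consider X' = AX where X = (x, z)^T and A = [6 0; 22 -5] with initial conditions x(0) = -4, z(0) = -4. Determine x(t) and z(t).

x(t) = -4e^(6t), z(t) = -8e^(6t) + 4e^(-5t)

Coefficient matrix A = [[6, 0], [22, -5]].
Characteristic polynomial det(A - λI) = λ^2 - λ - 30 = 0.
Eigenvalues λ = -5, 6.
For λ=-5: (A-λI) row 1 is [11, 0], so an eigenvector is (0, 1).
For λ=6: (A-λI) row 2 is [22, -11], so an eigenvector is (1, 2).
General solution: c_1e^(-5t)(0,1) + c_2e^(6t)(1,2).
Applying x(0)=-4, z(0)=-4 gives c_1=4, c_2=-4.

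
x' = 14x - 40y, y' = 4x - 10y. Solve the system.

x(t) = -3K_1e^(2t)sin(4t) - K_1e^(2t)cos(4t) - K_2e^(2t)sin(4t) + 3K_2e^(2t)cos(4t), y(t) = -K_1e^(2t)sin(4t) + K_2e^(2t)cos(4t)

Coefficient matrix A = [[14, -40], [4, -10]].
Characteristic polynomial det(A - λI) = λ^2 - 4λ + 20 = 0.
Eigenvalues λ = 2 ± 4i (complex conjugate pair).
For λ=2+4i: an eigenvector is (-1,0) - i(-3,-1) = (-1 + 3i, 0 + i).
A real fundamental pair from Re and Im of e^((2+4i)t)v: X_1 = e^(2t)(cos(4t)·(-1,0) + sin(4t)·(-3,-1)), X_2 = e^(2t)(sin(4t)·(-1,0) - cos(4t)·(-3,-1)).
General solution: K_1X_1 + K_2X_2.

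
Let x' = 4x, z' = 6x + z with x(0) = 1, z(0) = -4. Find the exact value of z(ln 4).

A = [[4,0],[6,1]]; eigenvalues λ = 4, 1.
Eigenvectors: (-1,-2) for λ=4, (0,1) for λ=1.
From the initial condition, c_1 = -1, c_2 = -6.
z(ln 4) = (-1)(4^4)(-2) + (-6)(4^1)(1) = 488.

488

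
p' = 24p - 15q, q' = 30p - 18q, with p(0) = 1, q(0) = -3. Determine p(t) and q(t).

Coefficient matrix A = [[24, -15], [30, -18]].
Characteristic polynomial det(A - λI) = λ^2 - 6λ + 18 = 0.
Eigenvalues λ = 3 ± 3i (complex conjugate pair).
For λ=3+3i: an eigenvector is (2,3) - i(-1,-1) = (2 + i, 3 + i).
A real fundamental pair from Re and Im of e^((3+3i)t)v: X_1 = e^(3t)(cos(3t)·(2,3) + sin(3t)·(-1,-1)), X_2 = e^(3t)(sin(3t)·(2,3) - cos(3t)·(-1,-1)).
General solution: c_1X_1 + c_2X_2.
Applying p(0)=1, q(0)=-3 gives c_1=-4, c_2=9.

p(t) = 22e^(3t)sin(3t) + e^(3t)cos(3t), q(t) = 31e^(3t)sin(3t) - 3e^(3t)cos(3t)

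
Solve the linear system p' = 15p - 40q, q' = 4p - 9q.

Coefficient matrix A = [[15, -40], [4, -9]].
Characteristic polynomial det(A - λI) = λ^2 - 6λ + 25 = 0.
Eigenvalues λ = 3 ± 4i (complex conjugate pair).
For λ=3+4i: an eigenvector is (1,0) - i(3,1) = (1 - 3i, 0 - i).
A real fundamental pair from Re and Im of e^((3+4i)t)v: X_1 = e^(3t)(cos(4t)·(1,0) + sin(4t)·(3,1)), X_2 = e^(3t)(sin(4t)·(1,0) - cos(4t)·(3,1)).
General solution: K_1X_1 + K_2X_2.

p(t) = 3K_1e^(3t)sin(4t) + K_1e^(3t)cos(4t) + K_2e^(3t)sin(4t) - 3K_2e^(3t)cos(4t), q(t) = K_1e^(3t)sin(4t) - K_2e^(3t)cos(4t)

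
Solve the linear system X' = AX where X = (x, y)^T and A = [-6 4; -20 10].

x(t) = -K_1e^(2t)cos(4t) - K_2e^(2t)sin(4t), y(t) = K_1e^(2t)sin(4t) - 2K_1e^(2t)cos(4t) - 2K_2e^(2t)sin(4t) - K_2e^(2t)cos(4t)

Coefficient matrix A = [[-6, 4], [-20, 10]].
Characteristic polynomial det(A - λI) = λ^2 - 4λ + 20 = 0.
Eigenvalues λ = 2 ± 4i (complex conjugate pair).
For λ=2+4i: an eigenvector is (-1,-2) - i(0,1) = (-1, -2 - i).
A real fundamental pair from Re and Im of e^((2+4i)t)v: X_1 = e^(2t)(cos(4t)·(-1,-2) + sin(4t)·(0,1)), X_2 = e^(2t)(sin(4t)·(-1,-2) - cos(4t)·(0,1)).
General solution: K_1X_1 + K_2X_2.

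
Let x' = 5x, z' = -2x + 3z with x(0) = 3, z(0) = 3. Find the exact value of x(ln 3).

729

A = [[5,0],[-2,3]]; eigenvalues λ = 3, 5.
Eigenvectors: (0,-1) for λ=3, (-1,1) for λ=5.
From the initial condition, c_1 = -6, c_2 = -3.
x(ln 3) = (-6)(3^3)(0) + (-3)(3^5)(-1) = 729.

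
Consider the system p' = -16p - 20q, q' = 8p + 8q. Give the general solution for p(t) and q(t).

p(t) = 2K_1e^(-4t)sin(4t) + K_1e^(-4t)cos(4t) + K_2e^(-4t)sin(4t) - 2K_2e^(-4t)cos(4t), q(t) = -K_1e^(-4t)sin(4t) - K_1e^(-4t)cos(4t) - K_2e^(-4t)sin(4t) + K_2e^(-4t)cos(4t)

Coefficient matrix A = [[-16, -20], [8, 8]].
Characteristic polynomial det(A - λI) = λ^2 + 8λ + 32 = 0.
Eigenvalues λ = -4 ± 4i (complex conjugate pair).
For λ=-4+4i: an eigenvector is (1,-1) - i(2,-1) = (1 - 2i, -1 + i).
A real fundamental pair from Re and Im of e^((-4+4i)t)v: X_1 = e^(-4t)(cos(4t)·(1,-1) + sin(4t)·(2,-1)), X_2 = e^(-4t)(sin(4t)·(1,-1) - cos(4t)·(2,-1)).
General solution: K_1X_1 + K_2X_2.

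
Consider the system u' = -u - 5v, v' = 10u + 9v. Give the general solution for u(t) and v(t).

u(t) = -C_1e^(4t)sin(5t) + C_2e^(4t)cos(5t), v(t) = C_1e^(4t)sin(5t) + C_1e^(4t)cos(5t) + C_2e^(4t)sin(5t) - C_2e^(4t)cos(5t)

Coefficient matrix A = [[-1, -5], [10, 9]].
Characteristic polynomial det(A - λI) = λ^2 - 8λ + 41 = 0.
Eigenvalues λ = 4 ± 5i (complex conjugate pair).
For λ=4+5i: an eigenvector is (0,1) - i(-1,1) = (0 + i, 1 - i).
A real fundamental pair from Re and Im of e^((4+5i)t)v: X_1 = e^(4t)(cos(5t)·(0,1) + sin(5t)·(-1,1)), X_2 = e^(4t)(sin(5t)·(0,1) - cos(5t)·(-1,1)).
General solution: C_1X_1 + C_2X_2.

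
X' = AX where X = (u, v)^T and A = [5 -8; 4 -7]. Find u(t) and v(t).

Coefficient matrix A = [[5, -8], [4, -7]].
Characteristic polynomial det(A - λI) = λ^2 + 2λ - 3 = 0.
Eigenvalues λ = 1, -3.
For λ=1: (A-λI) row 1 is [4, -8], so an eigenvector is (2, 1).
For λ=-3: (A-λI) row 1 is [8, -8], so an eigenvector is (-1, -1).
General solution: c_1e^(t)(2,1) + c_2e^(-3t)(-1,-1).

u(t) = 2c_1e^(t) - c_2e^(-3t), v(t) = c_1e^(t) - c_2e^(-3t)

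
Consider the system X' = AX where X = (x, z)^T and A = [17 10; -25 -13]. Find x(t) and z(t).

x(t) = -C_1e^(2t)sin(5t) + C_1e^(2t)cos(5t) + C_2e^(2t)sin(5t) + C_2e^(2t)cos(5t), z(t) = C_1e^(2t)sin(5t) - 2C_1e^(2t)cos(5t) - 2C_2e^(2t)sin(5t) - C_2e^(2t)cos(5t)

Coefficient matrix A = [[17, 10], [-25, -13]].
Characteristic polynomial det(A - λI) = λ^2 - 4λ + 29 = 0.
Eigenvalues λ = 2 ± 5i (complex conjugate pair).
For λ=2+5i: an eigenvector is (1,-2) - i(-1,1) = (1 + i, -2 - i).
A real fundamental pair from Re and Im of e^((2+5i)t)v: X_1 = e^(2t)(cos(5t)·(1,-2) + sin(5t)·(-1,1)), X_2 = e^(2t)(sin(5t)·(1,-2) - cos(5t)·(-1,1)).
General solution: C_1X_1 + C_2X_2.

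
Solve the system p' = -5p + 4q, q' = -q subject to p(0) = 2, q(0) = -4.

Coefficient matrix A = [[-5, 4], [0, -1]].
Characteristic polynomial det(A - λI) = λ^2 + 6λ + 5 = 0.
Eigenvalues λ = -1, -5.
For λ=-1: (A-λI) row 1 is [-4, 4], so an eigenvector is (-1, -1).
For λ=-5: (A-λI) row 1 is [0, 4], so an eigenvector is (1, 0).
General solution: C_1e^(-t)(-1,-1) + C_2e^(-5t)(1,0).
Applying p(0)=2, q(0)=-4 gives C_1=4, C_2=6.

p(t) = -4e^(-t) + 6e^(-5t), q(t) = -4e^(-t)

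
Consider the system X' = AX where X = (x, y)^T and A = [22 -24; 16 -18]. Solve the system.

Coefficient matrix A = [[22, -24], [16, -18]].
Characteristic polynomial det(A - λI) = λ^2 - 4λ - 12 = 0.
Eigenvalues λ = -2, 6.
For λ=-2: (A-λI) row 1 is [24, -24], so an eigenvector is (-1, -1).
For λ=6: (A-λI) row 1 is [16, -24], so an eigenvector is (-3, -2).
General solution: K_1e^(-2t)(-1,-1) + K_2e^(6t)(-3,-2).

x(t) = -K_1e^(-2t) - 3K_2e^(6t), y(t) = -K_1e^(-2t) - 2K_2e^(6t)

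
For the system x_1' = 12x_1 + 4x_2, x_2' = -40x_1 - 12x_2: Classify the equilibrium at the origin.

center

A = [[12,4],[-40,-12]]; det(A-λI) = λ^2 + 16.
λ = 0 ± 4i: zero real part.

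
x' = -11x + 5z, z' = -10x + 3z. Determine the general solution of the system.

Coefficient matrix A = [[-11, 5], [-10, 3]].
Characteristic polynomial det(A - λI) = λ^2 + 8λ + 17 = 0.
Eigenvalues λ = -4 ± i (complex conjugate pair).
For λ=-4+i: an eigenvector is (-2,-3) - i(-1,-1) = (-2 + i, -3 + i).
A real fundamental pair from Re and Im of e^((-4+i)t)v: X_1 = e^(-4t)(cos(t)·(-2,-3) + sin(t)·(-1,-1)), X_2 = e^(-4t)(sin(t)·(-2,-3) - cos(t)·(-1,-1)).
General solution: K_1X_1 + K_2X_2.

x(t) = -K_1e^(-4t)sin(t) - 2K_1e^(-4t)cos(t) - 2K_2e^(-4t)sin(t) + K_2e^(-4t)cos(t), z(t) = -K_1e^(-4t)sin(t) - 3K_1e^(-4t)cos(t) - 3K_2e^(-4t)sin(t) + K_2e^(-4t)cos(t)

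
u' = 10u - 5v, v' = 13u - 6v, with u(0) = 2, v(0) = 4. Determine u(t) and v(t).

Coefficient matrix A = [[10, -5], [13, -6]].
Characteristic polynomial det(A - λI) = λ^2 - 4λ + 5 = 0.
Eigenvalues λ = 2 ± i (complex conjugate pair).
For λ=2+i: an eigenvector is (-2,-3) - i(-1,-2) = (-2 + i, -3 + 2i).
A real fundamental pair from Re and Im of e^((2+i)t)v: X_1 = e^(2t)(cos(t)·(-2,-3) + sin(t)·(-1,-2)), X_2 = e^(2t)(sin(t)·(-2,-3) - cos(t)·(-1,-2)).
General solution: K_1X_1 + K_2X_2.
Applying u(0)=2, v(0)=4 gives K_1=0, K_2=2.

u(t) = -4e^(2t)sin(t) + 2e^(2t)cos(t), v(t) = -6e^(2t)sin(t) + 4e^(2t)cos(t)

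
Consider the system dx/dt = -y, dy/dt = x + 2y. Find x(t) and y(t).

Coefficient matrix A = [[0, -1], [1, 2]].
Characteristic polynomial det(A - λI) = λ^2 - 2λ + 1 = 0.
Single eigenvalue λ = 1 with algebraic multiplicity 2.
Eigenvector v = (1,-1); generalized eigenvector w with (A-λI)w=v is (1,-2).
General solution: e^(t)[K_1·v + K_2·(t·v + w)].

x(t) = K_1e^(t) + K_2te^(t) + K_2e^(t), y(t) = -K_1e^(t) - K_2te^(t) - 2K_2e^(t)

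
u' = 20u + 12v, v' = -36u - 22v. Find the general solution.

u(t) = K_1e^(-4t) + 2K_2e^(2t), v(t) = -2K_1e^(-4t) - 3K_2e^(2t)

Coefficient matrix A = [[20, 12], [-36, -22]].
Characteristic polynomial det(A - λI) = λ^2 + 2λ - 8 = 0.
Eigenvalues λ = -4, 2.
For λ=-4: (A-λI) row 1 is [24, 12], so an eigenvector is (1, -2).
For λ=2: (A-λI) row 1 is [18, 12], so an eigenvector is (2, -3).
General solution: K_1e^(-4t)(1,-2) + K_2e^(2t)(2,-3).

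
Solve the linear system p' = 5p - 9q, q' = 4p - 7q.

p(t) = 3K_1e^(-t) + 3K_2te^(-t) + 2K_2e^(-t), q(t) = 2K_1e^(-t) + 2K_2te^(-t) + K_2e^(-t)

Coefficient matrix A = [[5, -9], [4, -7]].
Characteristic polynomial det(A - λI) = λ^2 + 2λ + 1 = 0.
Single eigenvalue λ = -1 with algebraic multiplicity 2.
Eigenvector v = (3,2); generalized eigenvector w with (A-λI)w=v is (2,1).
General solution: e^(-t)[K_1·v + K_2·(t·v + w)].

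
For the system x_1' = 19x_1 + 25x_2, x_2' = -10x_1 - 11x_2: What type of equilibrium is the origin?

unstable spiral

A = [[19,25],[-10,-11]]; det(A-λI) = λ^2 - 8λ + 41.
λ = 4 ± 5i: positive real part.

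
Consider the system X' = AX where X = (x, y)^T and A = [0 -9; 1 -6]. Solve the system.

x(t) = 3K_1e^(-3t) + 3K_2te^(-3t) + K_2e^(-3t), y(t) = K_1e^(-3t) + K_2te^(-3t)

Coefficient matrix A = [[0, -9], [1, -6]].
Characteristic polynomial det(A - λI) = λ^2 + 6λ + 9 = 0.
Single eigenvalue λ = -3 with algebraic multiplicity 2.
Eigenvector v = (3,1); generalized eigenvector w with (A-λI)w=v is (1,0).
General solution: e^(-3t)[K_1·v + K_2·(t·v + w)].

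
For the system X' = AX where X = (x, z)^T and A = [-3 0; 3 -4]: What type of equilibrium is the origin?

A = [[-3,0],[3,-4]]; det(A-λI) = λ^2 + 7λ + 12.
λ = -3, -4: both negative.

stable node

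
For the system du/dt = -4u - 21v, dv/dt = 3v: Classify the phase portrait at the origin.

A = [[-4,-21],[0,3]]; det(A-λI) = λ^2 + λ - 12.
λ = -4, 3: opposite signs.

saddle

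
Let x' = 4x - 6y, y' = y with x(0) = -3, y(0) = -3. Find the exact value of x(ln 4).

744

A = [[4,-6],[0,1]]; eigenvalues λ = 4, 1.
Eigenvectors: (-1,0) for λ=4, (2,1) for λ=1.
From the initial condition, c_1 = -3, c_2 = -3.
x(ln 4) = (-3)(4^4)(-1) + (-3)(4^1)(2) = 744.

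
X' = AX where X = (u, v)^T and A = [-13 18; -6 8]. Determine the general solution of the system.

u(t) = 2K_1e^(-4t) + 3K_2e^(-t), v(t) = K_1e^(-4t) + 2K_2e^(-t)

Coefficient matrix A = [[-13, 18], [-6, 8]].
Characteristic polynomial det(A - λI) = λ^2 + 5λ + 4 = 0.
Eigenvalues λ = -4, -1.
For λ=-4: (A-λI) row 1 is [-9, 18], so an eigenvector is (2, 1).
For λ=-1: (A-λI) row 1 is [-12, 18], so an eigenvector is (3, 2).
General solution: K_1e^(-4t)(2,1) + K_2e^(-t)(3,2).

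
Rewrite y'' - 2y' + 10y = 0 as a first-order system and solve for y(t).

y(t) = c_1e^(t)cos(3t) + c_2e^(t)sin(3t)

Let x_1 = y, x_2 = y'. Then x_1' = x_2 and x_2' = -10x_1 + 2x_2.
A = [[0,1],[-10,2]]; det(A-λI) = λ^2 - 2λ + 10.
Eigenvalues λ = 1 ± 3i.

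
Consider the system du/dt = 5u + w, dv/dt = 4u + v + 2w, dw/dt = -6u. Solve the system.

u(t) = -C_1e^(2t) + C_3e^(3t), v(t) = 2C_1e^(2t) + C_2e^(t), w(t) = 3C_1e^(2t) - 2C_3e^(3t)

Coefficient matrix A = [[5, 0, 1], [4, 1, 2], [-6, 0, 0]].
det(A - λI) = 0 gives eigenvalues λ = 2, 1, 3.
For λ=2: eigenvector (-1,2,3).
For λ=1: eigenvector (0,1,0).
For λ=3: eigenvector (1,0,-2).
General solution: C_1e^(2t)(-1,2,3) + C_2e^(t)(0,1,0) + C_3e^(3t)(1,0,-2).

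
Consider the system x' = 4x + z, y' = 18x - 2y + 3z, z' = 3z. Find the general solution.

x(t) = c_1e^(4t) - c_2e^(3t), y(t) = 3c_1e^(4t) - 3c_2e^(3t) + c_3e^(-2t), z(t) = c_2e^(3t)

Coefficient matrix A = [[4, 0, 1], [18, -2, 3], [0, 0, 3]].
det(A - λI) = 0 gives eigenvalues λ = 4, 3, -2.
For λ=4: eigenvector (1,3,0).
For λ=3: eigenvector (-1,-3,1).
For λ=-2: eigenvector (0,1,0).
General solution: c_1e^(4t)(1,3,0) + c_2e^(3t)(-1,-3,1) + c_3e^(-2t)(0,1,0).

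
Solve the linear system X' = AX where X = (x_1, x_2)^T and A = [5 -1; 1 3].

x_1(t) = -C_1e^(4t) - C_2te^(4t), x_2(t) = -C_1e^(4t) - C_2te^(4t) + C_2e^(4t)

Coefficient matrix A = [[5, -1], [1, 3]].
Characteristic polynomial det(A - λI) = λ^2 - 8λ + 16 = 0.
Single eigenvalue λ = 4 with algebraic multiplicity 2.
Eigenvector v = (-1,-1); generalized eigenvector w with (A-λI)w=v is (0,1).
General solution: e^(4t)[C_1·v + C_2·(t·v + w)].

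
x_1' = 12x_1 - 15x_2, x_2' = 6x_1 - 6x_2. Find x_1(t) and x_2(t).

x_1(t) = -2C_1e^(3t)sin(3t) + C_1e^(3t)cos(3t) + C_2e^(3t)sin(3t) + 2C_2e^(3t)cos(3t), x_2(t) = -C_1e^(3t)sin(3t) + C_1e^(3t)cos(3t) + C_2e^(3t)sin(3t) + C_2e^(3t)cos(3t)

Coefficient matrix A = [[12, -15], [6, -6]].
Characteristic polynomial det(A - λI) = λ^2 - 6λ + 18 = 0.
Eigenvalues λ = 3 ± 3i (complex conjugate pair).
For λ=3+3i: an eigenvector is (1,1) - i(-2,-1) = (1 + 2i, 1 + i).
A real fundamental pair from Re and Im of e^((3+3i)t)v: X_1 = e^(3t)(cos(3t)·(1,1) + sin(3t)·(-2,-1)), X_2 = e^(3t)(sin(3t)·(1,1) - cos(3t)·(-2,-1)).
General solution: C_1X_1 + C_2X_2.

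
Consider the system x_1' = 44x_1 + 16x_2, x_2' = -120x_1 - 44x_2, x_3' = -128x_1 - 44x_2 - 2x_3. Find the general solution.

x_1(t) = -C_1e^(-4t) - 2C_2e^(4t), x_2(t) = 3C_1e^(-4t) + 5C_2e^(4t), x_3(t) = 2C_1e^(-4t) + 6C_2e^(4t) + C_3e^(-2t)

Coefficient matrix A = [[44, 16, 0], [-120, -44, 0], [-128, -44, -2]].
det(A - λI) = 0 gives eigenvalues λ = -4, 4, -2.
For λ=-4: eigenvector (-1,3,2).
For λ=4: eigenvector (-2,5,6).
For λ=-2: eigenvector (0,0,1).
General solution: C_1e^(-4t)(-1,3,2) + C_2e^(4t)(-2,5,6) + C_3e^(-2t)(0,0,1).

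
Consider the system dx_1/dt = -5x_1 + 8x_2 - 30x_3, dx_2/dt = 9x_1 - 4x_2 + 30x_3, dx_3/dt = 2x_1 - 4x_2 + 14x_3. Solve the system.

x_1(t) = 5C_1e^(-t) + 4C_2e^(4t) - 2C_3e^(2t), x_2(t) = -5C_1e^(-t) - 3C_2e^(4t) + 2C_3e^(2t), x_3(t) = -2C_1e^(-t) - 2C_2e^(4t) + C_3e^(2t)

Coefficient matrix A = [[-5, 8, -30], [9, -4, 30], [2, -4, 14]].
det(A - λI) = 0 gives eigenvalues λ = -1, 4, 2.
For λ=-1: eigenvector (5,-5,-2).
For λ=4: eigenvector (4,-3,-2).
For λ=2: eigenvector (-2,2,1).
General solution: C_1e^(-t)(5,-5,-2) + C_2e^(4t)(4,-3,-2) + C_3e^(2t)(-2,2,1).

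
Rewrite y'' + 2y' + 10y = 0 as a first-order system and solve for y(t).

Let x_1 = y, x_2 = y'. Then x_1' = x_2 and x_2' = -10x_1 - 2x_2.
A = [[0,1],[-10,-2]]; det(A-λI) = λ^2 + 2λ + 10.
Eigenvalues λ = -1 ± 3i.

y(t) = K_1e^(-t)cos(3t) + K_2e^(-t)sin(3t)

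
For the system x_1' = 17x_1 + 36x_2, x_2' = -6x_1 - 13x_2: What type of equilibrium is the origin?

saddle

A = [[17,36],[-6,-13]]; det(A-λI) = λ^2 - 4λ - 5.
λ = -1, 5: opposite signs.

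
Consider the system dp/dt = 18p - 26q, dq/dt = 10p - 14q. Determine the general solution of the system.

Coefficient matrix A = [[18, -26], [10, -14]].
Characteristic polynomial det(A - λI) = λ^2 - 4λ + 8 = 0.
Eigenvalues λ = 2 ± 2i (complex conjugate pair).
For λ=2+2i: an eigenvector is (3,2) - i(-2,-1) = (3 + 2i, 2 + i).
A real fundamental pair from Re and Im of e^((2+2i)t)v: X_1 = e^(2t)(cos(2t)·(3,2) + sin(2t)·(-2,-1)), X_2 = e^(2t)(sin(2t)·(3,2) - cos(2t)·(-2,-1)).
General solution: K_1X_1 + K_2X_2.

p(t) = -2K_1e^(2t)sin(2t) + 3K_1e^(2t)cos(2t) + 3K_2e^(2t)sin(2t) + 2K_2e^(2t)cos(2t), q(t) = -K_1e^(2t)sin(2t) + 2K_1e^(2t)cos(2t) + 2K_2e^(2t)sin(2t) + K_2e^(2t)cos(2t)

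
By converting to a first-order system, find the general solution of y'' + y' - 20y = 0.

Let x_1 = y, x_2 = y'. Then x_1' = x_2 and x_2' = 20x_1 - x_2.
A = [[0,1],[20,-1]]; det(A-λI) = λ^2 + λ - 20.
Eigenvalues λ = 4, -5 with eigenvectors (1,4), (1,-5).

y(t) = K_1e^(4t) + K_2e^(-5t)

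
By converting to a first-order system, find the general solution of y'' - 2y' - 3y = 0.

Let x_1 = y, x_2 = y'. Then x_1' = x_2 and x_2' = 3x_1 + 2x_2.
A = [[0,1],[3,2]]; det(A-λI) = λ^2 - 2λ - 3.
Eigenvalues λ = -1, 3 with eigenvectors (1,-1), (1,3).

y(t) = C_1e^(-t) + C_2e^(3t)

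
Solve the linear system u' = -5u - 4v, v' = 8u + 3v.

u(t) = C_1e^(-t)cos(4t) + C_2e^(-t)sin(4t), v(t) = C_1e^(-t)sin(4t) - C_1e^(-t)cos(4t) - C_2e^(-t)sin(4t) - C_2e^(-t)cos(4t)

Coefficient matrix A = [[-5, -4], [8, 3]].
Characteristic polynomial det(A - λI) = λ^2 + 2λ + 17 = 0.
Eigenvalues λ = -1 ± 4i (complex conjugate pair).
For λ=-1+4i: an eigenvector is (1,-1) - i(0,1) = (1, -1 - i).
A real fundamental pair from Re and Im of e^((-1+4i)t)v: X_1 = e^(-t)(cos(4t)·(1,-1) + sin(4t)·(0,1)), X_2 = e^(-t)(sin(4t)·(1,-1) - cos(4t)·(0,1)).
General solution: C_1X_1 + C_2X_2.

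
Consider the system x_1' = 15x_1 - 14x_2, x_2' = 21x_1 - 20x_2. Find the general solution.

x_1(t) = -C_1e^(t) + 2C_2e^(-6t), x_2(t) = -C_1e^(t) + 3C_2e^(-6t)

Coefficient matrix A = [[15, -14], [21, -20]].
Characteristic polynomial det(A - λI) = λ^2 + 5λ - 6 = 0.
Eigenvalues λ = 1, -6.
For λ=1: (A-λI) row 1 is [14, -14], so an eigenvector is (-1, -1).
For λ=-6: (A-λI) row 1 is [21, -14], so an eigenvector is (2, 3).
General solution: C_1e^(t)(-1,-1) + C_2e^(-6t)(2,3).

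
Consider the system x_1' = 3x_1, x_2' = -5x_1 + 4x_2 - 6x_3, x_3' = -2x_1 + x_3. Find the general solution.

Coefficient matrix A = [[3, 0, 0], [-5, 4, -6], [-2, 0, 1]].
det(A - λI) = 0 gives eigenvalues λ = 3, 4, 1.
For λ=3: eigenvector (1,-1,-1).
For λ=4: eigenvector (0,1,0).
For λ=1: eigenvector (0,2,1).
General solution: K_1e^(3t)(1,-1,-1) + K_2e^(4t)(0,1,0) + K_3e^(t)(0,2,1).

x_1(t) = K_1e^(3t), x_2(t) = -K_1e^(3t) + K_2e^(4t) + 2K_3e^(t), x_3(t) = -K_1e^(3t) + K_3e^(t)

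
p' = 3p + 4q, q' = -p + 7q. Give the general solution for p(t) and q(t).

p(t) = -2K_1e^(5t) - 2K_2te^(5t) - 3K_2e^(5t), q(t) = -K_1e^(5t) - K_2te^(5t) - 2K_2e^(5t)

Coefficient matrix A = [[3, 4], [-1, 7]].
Characteristic polynomial det(A - λI) = λ^2 - 10λ + 25 = 0.
Single eigenvalue λ = 5 with algebraic multiplicity 2.
Eigenvector v = (-2,-1); generalized eigenvector w with (A-λI)w=v is (-3,-2).
General solution: e^(5t)[K_1·v + K_2·(t·v + w)].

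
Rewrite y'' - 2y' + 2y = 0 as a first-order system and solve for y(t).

Let x_1 = y, x_2 = y'. Then x_1' = x_2 and x_2' = -2x_1 + 2x_2.
A = [[0,1],[-2,2]]; det(A-λI) = λ^2 - 2λ + 2.
Eigenvalues λ = 1 ± i.

y(t) = c_1e^(t)cos(t) + c_2e^(t)sin(t)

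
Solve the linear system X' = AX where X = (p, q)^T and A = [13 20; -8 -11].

Coefficient matrix A = [[13, 20], [-8, -11]].
Characteristic polynomial det(A - λI) = λ^2 - 2λ + 17 = 0.
Eigenvalues λ = 1 ± 4i (complex conjugate pair).
For λ=1+4i: an eigenvector is (-2,1) - i(-1,1) = (-2 + i, 1 - i).
A real fundamental pair from Re and Im of e^((1+4i)t)v: X_1 = e^(t)(cos(4t)·(-2,1) + sin(4t)·(-1,1)), X_2 = e^(t)(sin(4t)·(-2,1) - cos(4t)·(-1,1)).
General solution: C_1X_1 + C_2X_2.

p(t) = -C_1e^(t)sin(4t) - 2C_1e^(t)cos(4t) - 2C_2e^(t)sin(4t) + C_2e^(t)cos(4t), q(t) = C_1e^(t)sin(4t) + C_1e^(t)cos(4t) + C_2e^(t)sin(4t) - C_2e^(t)cos(4t)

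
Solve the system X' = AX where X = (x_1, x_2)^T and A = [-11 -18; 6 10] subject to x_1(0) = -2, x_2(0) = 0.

x_1(t) = 6e^(t) - 8e^(-2t), x_2(t) = -4e^(t) + 4e^(-2t)

Coefficient matrix A = [[-11, -18], [6, 10]].
Characteristic polynomial det(A - λI) = λ^2 + λ - 2 = 0.
Eigenvalues λ = 1, -2.
For λ=1: (A-λI) row 1 is [-12, -18], so an eigenvector is (-3, 2).
For λ=-2: (A-λI) row 1 is [-9, -18], so an eigenvector is (-2, 1).
General solution: K_1e^(t)(-3,2) + K_2e^(-2t)(-2,1).
Applying x_1(0)=-2, x_2(0)=0 gives K_1=-2, K_2=4.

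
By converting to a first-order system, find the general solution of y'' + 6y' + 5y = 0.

Let x_1 = y, x_2 = y'. Then x_1' = x_2 and x_2' = -5x_1 - 6x_2.
A = [[0,1],[-5,-6]]; det(A-λI) = λ^2 + 6λ + 5.
Eigenvalues λ = -5, -1 with eigenvectors (1,-5), (1,-1).

y(t) = c_1e^(-5t) + c_2e^(-t)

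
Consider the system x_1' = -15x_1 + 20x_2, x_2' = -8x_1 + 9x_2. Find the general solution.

Coefficient matrix A = [[-15, 20], [-8, 9]].
Characteristic polynomial det(A - λI) = λ^2 + 6λ + 25 = 0.
Eigenvalues λ = -3 ± 4i (complex conjugate pair).
For λ=-3+4i: an eigenvector is (-2,-1) - i(1,1) = (-2 - i, -1 - i).
A real fundamental pair from Re and Im of e^((-3+4i)t)v: X_1 = e^(-3t)(cos(4t)·(-2,-1) + sin(4t)·(1,1)), X_2 = e^(-3t)(sin(4t)·(-2,-1) - cos(4t)·(1,1)).
General solution: C_1X_1 + C_2X_2.

x_1(t) = C_1e^(-3t)sin(4t) - 2C_1e^(-3t)cos(4t) - 2C_2e^(-3t)sin(4t) - C_2e^(-3t)cos(4t), x_2(t) = C_1e^(-3t)sin(4t) - C_1e^(-3t)cos(4t) - C_2e^(-3t)sin(4t) - C_2e^(-3t)cos(4t)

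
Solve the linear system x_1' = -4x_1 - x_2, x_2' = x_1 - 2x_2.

Coefficient matrix A = [[-4, -1], [1, -2]].
Characteristic polynomial det(A - λI) = λ^2 + 6λ + 9 = 0.
Single eigenvalue λ = -3 with algebraic multiplicity 2.
Eigenvector v = (-1,1); generalized eigenvector w with (A-λI)w=v is (1,0).
General solution: e^(-3t)[K_1·v + K_2·(t·v + w)].

x_1(t) = -K_1e^(-3t) - K_2te^(-3t) + K_2e^(-3t), x_2(t) = K_1e^(-3t) + K_2te^(-3t)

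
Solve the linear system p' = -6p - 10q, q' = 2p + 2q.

Coefficient matrix A = [[-6, -10], [2, 2]].
Characteristic polynomial det(A - λI) = λ^2 + 4λ + 8 = 0.
Eigenvalues λ = -2 ± 2i (complex conjugate pair).
For λ=-2+2i: an eigenvector is (2,-1) - i(1,0) = (2 - i, -1).
A real fundamental pair from Re and Im of e^((-2+2i)t)v: X_1 = e^(-2t)(cos(2t)·(2,-1) + sin(2t)·(1,0)), X_2 = e^(-2t)(sin(2t)·(2,-1) - cos(2t)·(1,0)).
General solution: c_1X_1 + c_2X_2.

p(t) = c_1e^(-2t)sin(2t) + 2c_1e^(-2t)cos(2t) + 2c_2e^(-2t)sin(2t) - c_2e^(-2t)cos(2t), q(t) = -c_1e^(-2t)cos(2t) - c_2e^(-2t)sin(2t)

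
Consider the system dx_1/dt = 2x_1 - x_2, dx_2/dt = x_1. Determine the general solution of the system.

x_1(t) = K_1e^(t) + K_2te^(t) - 2K_2e^(t), x_2(t) = K_1e^(t) + K_2te^(t) - 3K_2e^(t)

Coefficient matrix A = [[2, -1], [1, 0]].
Characteristic polynomial det(A - λI) = λ^2 - 2λ + 1 = 0.
Single eigenvalue λ = 1 with algebraic multiplicity 2.
Eigenvector v = (1,1); generalized eigenvector w with (A-λI)w=v is (-2,-3).
General solution: e^(t)[K_1·v + K_2·(t·v + w)].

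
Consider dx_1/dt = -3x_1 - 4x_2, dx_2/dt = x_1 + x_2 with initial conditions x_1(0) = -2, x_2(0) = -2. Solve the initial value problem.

Coefficient matrix A = [[-3, -4], [1, 1]].
Characteristic polynomial det(A - λI) = λ^2 + 2λ + 1 = 0.
Single eigenvalue λ = -1 with algebraic multiplicity 2.
Eigenvector v = (-2,1); generalized eigenvector w with (A-λI)w=v is (-1,1).
General solution: e^(-t)[C_1·v + C_2·(t·v + w)].
Applying x_1(0)=-2, x_2(0)=-2 gives C_1=4, C_2=-6.

x_1(t) = 12te^(-t) - 2e^(-t), x_2(t) = -6te^(-t) - 2e^(-t)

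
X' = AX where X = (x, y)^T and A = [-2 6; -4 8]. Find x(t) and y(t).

x(t) = -K_1e^(4t) - 3K_2e^(2t), y(t) = -K_1e^(4t) - 2K_2e^(2t)

Coefficient matrix A = [[-2, 6], [-4, 8]].
Characteristic polynomial det(A - λI) = λ^2 - 6λ + 8 = 0.
Eigenvalues λ = 4, 2.
For λ=4: (A-λI) row 1 is [-6, 6], so an eigenvector is (-1, -1).
For λ=2: (A-λI) row 1 is [-4, 6], so an eigenvector is (-3, -2).
General solution: K_1e^(4t)(-1,-1) + K_2e^(2t)(-3,-2).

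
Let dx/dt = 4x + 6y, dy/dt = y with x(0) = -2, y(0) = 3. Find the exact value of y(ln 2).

A = [[4,6],[0,1]]; eigenvalues λ = 4, 1.
Eigenvectors: (1,0) for λ=4, (2,-1) for λ=1.
From the initial condition, c_1 = 4, c_2 = -3.
y(ln 2) = (4)(2^4)(0) + (-3)(2^1)(-1) = 6.

6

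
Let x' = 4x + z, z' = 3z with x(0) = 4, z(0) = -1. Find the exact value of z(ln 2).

A = [[4,1],[0,3]]; eigenvalues λ = 3, 4.
Eigenvectors: (1,-1) for λ=3, (1,0) for λ=4.
From the initial condition, c_1 = 1, c_2 = 3.
z(ln 2) = (1)(2^3)(-1) + (3)(2^4)(0) = -8.

-8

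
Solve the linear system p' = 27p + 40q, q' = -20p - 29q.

p(t) = 3K_1e^(-t)sin(4t) - K_1e^(-t)cos(4t) - K_2e^(-t)sin(4t) - 3K_2e^(-t)cos(4t), q(t) = -2K_1e^(-t)sin(4t) + K_1e^(-t)cos(4t) + K_2e^(-t)sin(4t) + 2K_2e^(-t)cos(4t)

Coefficient matrix A = [[27, 40], [-20, -29]].
Characteristic polynomial det(A - λI) = λ^2 + 2λ + 17 = 0.
Eigenvalues λ = -1 ± 4i (complex conjugate pair).
For λ=-1+4i: an eigenvector is (-1,1) - i(3,-2) = (-1 - 3i, 1 + 2i).
A real fundamental pair from Re and Im of e^((-1+4i)t)v: X_1 = e^(-t)(cos(4t)·(-1,1) + sin(4t)·(3,-2)), X_2 = e^(-t)(sin(4t)·(-1,1) - cos(4t)·(3,-2)).
General solution: K_1X_1 + K_2X_2.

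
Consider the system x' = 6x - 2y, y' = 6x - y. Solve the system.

Coefficient matrix A = [[6, -2], [6, -1]].
Characteristic polynomial det(A - λI) = λ^2 - 5λ + 6 = 0.
Eigenvalues λ = 2, 3.
For λ=2: (A-λI) row 1 is [4, -2], so an eigenvector is (1, 2).
For λ=3: (A-λI) row 1 is [3, -2], so an eigenvector is (-2, -3).
General solution: c_1e^(2t)(1,2) + c_2e^(3t)(-2,-3).

x(t) = c_1e^(2t) - 2c_2e^(3t), y(t) = 2c_1e^(2t) - 3c_2e^(3t)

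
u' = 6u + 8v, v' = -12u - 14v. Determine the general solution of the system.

u(t) = -C_1e^(-2t) + 2C_2e^(-6t), v(t) = C_1e^(-2t) - 3C_2e^(-6t)

Coefficient matrix A = [[6, 8], [-12, -14]].
Characteristic polynomial det(A - λI) = λ^2 + 8λ + 12 = 0.
Eigenvalues λ = -2, -6.
For λ=-2: (A-λI) row 1 is [8, 8], so an eigenvector is (-1, 1).
For λ=-6: (A-λI) row 1 is [12, 8], so an eigenvector is (2, -3).
General solution: C_1e^(-2t)(-1,1) + C_2e^(-6t)(2,-3).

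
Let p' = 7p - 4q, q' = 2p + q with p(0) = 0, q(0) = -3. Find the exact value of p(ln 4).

5760

A = [[7,-4],[2,1]]; eigenvalues λ = 5, 3.
Eigenvectors: (-2,-1) for λ=5, (1,1) for λ=3.
From the initial condition, c_1 = -3, c_2 = -6.
p(ln 4) = (-3)(4^5)(-2) + (-6)(4^3)(1) = 5760.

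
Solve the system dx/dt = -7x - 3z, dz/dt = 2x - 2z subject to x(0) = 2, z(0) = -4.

Coefficient matrix A = [[-7, -3], [2, -2]].
Characteristic polynomial det(A - λI) = λ^2 + 9λ + 20 = 0.
Eigenvalues λ = -4, -5.
For λ=-4: (A-λI) row 1 is [-3, -3], so an eigenvector is (1, -1).
For λ=-5: (A-λI) row 1 is [-2, -3], so an eigenvector is (3, -2).
General solution: C_1e^(-4t)(1,-1) + C_2e^(-5t)(3,-2).
Applying x(0)=2, z(0)=-4 gives C_1=8, C_2=-2.

x(t) = 8e^(-4t) - 6e^(-5t), z(t) = -8e^(-4t) + 4e^(-5t)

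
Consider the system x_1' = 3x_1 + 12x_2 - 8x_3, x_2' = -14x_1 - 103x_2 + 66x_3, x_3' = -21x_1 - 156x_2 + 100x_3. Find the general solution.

x_1(t) = 2K_2e^(t) + K_3e^(3t), x_2(t) = -2K_1e^(-4t) + K_2e^(t) - 2K_3e^(3t), x_3(t) = -3K_1e^(-4t) + 2K_2e^(t) - 3K_3e^(3t)

Coefficient matrix A = [[3, 12, -8], [-14, -103, 66], [-21, -156, 100]].
det(A - λI) = 0 gives eigenvalues λ = -4, 1, 3.
For λ=-4: eigenvector (0,-2,-3).
For λ=1: eigenvector (2,1,2).
For λ=3: eigenvector (1,-2,-3).
General solution: K_1e^(-4t)(0,-2,-3) + K_2e^(t)(2,1,2) + K_3e^(3t)(1,-2,-3).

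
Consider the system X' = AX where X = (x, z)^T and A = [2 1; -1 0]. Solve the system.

x(t) = -K_1e^(t) - K_2te^(t) - 2K_2e^(t), z(t) = K_1e^(t) + K_2te^(t) + K_2e^(t)

Coefficient matrix A = [[2, 1], [-1, 0]].
Characteristic polynomial det(A - λI) = λ^2 - 2λ + 1 = 0.
Single eigenvalue λ = 1 with algebraic multiplicity 2.
Eigenvector v = (-1,1); generalized eigenvector w with (A-λI)w=v is (-2,1).
General solution: e^(t)[K_1·v + K_2·(t·v + w)].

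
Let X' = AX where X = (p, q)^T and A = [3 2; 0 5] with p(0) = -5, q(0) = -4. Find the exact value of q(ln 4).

-4096

A = [[3,2],[0,5]]; eigenvalues λ = 3, 5.
Eigenvectors: (1,0) for λ=3, (-1,-1) for λ=5.
From the initial condition, c_1 = -1, c_2 = 4.
q(ln 4) = (-1)(4^3)(0) + (4)(4^5)(-1) = -4096.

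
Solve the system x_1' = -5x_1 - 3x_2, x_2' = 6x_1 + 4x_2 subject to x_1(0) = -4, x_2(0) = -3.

Coefficient matrix A = [[-5, -3], [6, 4]].
Characteristic polynomial det(A - λI) = λ^2 + λ - 2 = 0.
Eigenvalues λ = 1, -2.
For λ=1: (A-λI) row 1 is [-6, -3], so an eigenvector is (-1, 2).
For λ=-2: (A-λI) row 1 is [-3, -3], so an eigenvector is (-1, 1).
General solution: K_1e^(t)(-1,2) + K_2e^(-2t)(-1,1).
Applying x_1(0)=-4, x_2(0)=-3 gives K_1=-7, K_2=11.

x_1(t) = 7e^(t) - 11e^(-2t), x_2(t) = -14e^(t) + 11e^(-2t)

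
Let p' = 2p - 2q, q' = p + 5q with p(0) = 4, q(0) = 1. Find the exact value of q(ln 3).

351

A = [[2,-2],[1,5]]; eigenvalues λ = 4, 3.
Eigenvectors: (-1,1) for λ=4, (2,-1) for λ=3.
From the initial condition, c_1 = 6, c_2 = 5.
q(ln 3) = (6)(3^4)(1) + (5)(3^3)(-1) = 351.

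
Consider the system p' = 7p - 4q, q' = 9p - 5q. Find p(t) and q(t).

Coefficient matrix A = [[7, -4], [9, -5]].
Characteristic polynomial det(A - λI) = λ^2 - 2λ + 1 = 0.
Single eigenvalue λ = 1 with algebraic multiplicity 2.
Eigenvector v = (-2,-3); generalized eigenvector w with (A-λI)w=v is (-1,-1).
General solution: e^(t)[K_1·v + K_2·(t·v + w)].

p(t) = -2K_1e^(t) - 2K_2te^(t) - K_2e^(t), q(t) = -3K_1e^(t) - 3K_2te^(t) - K_2e^(t)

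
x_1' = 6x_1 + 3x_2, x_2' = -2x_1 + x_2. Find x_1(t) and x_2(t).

x_1(t) = c_1e^(3t) - 3c_2e^(4t), x_2(t) = -c_1e^(3t) + 2c_2e^(4t)

Coefficient matrix A = [[6, 3], [-2, 1]].
Characteristic polynomial det(A - λI) = λ^2 - 7λ + 12 = 0.
Eigenvalues λ = 3, 4.
For λ=3: (A-λI) row 1 is [3, 3], so an eigenvector is (1, -1).
For λ=4: (A-λI) row 1 is [2, 3], so an eigenvector is (-3, 2).
General solution: c_1e^(3t)(1,-1) + c_2e^(4t)(-3,2).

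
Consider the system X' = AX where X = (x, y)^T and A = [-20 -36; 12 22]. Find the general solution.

x(t) = -2K_1e^(-2t) - 3K_2e^(4t), y(t) = K_1e^(-2t) + 2K_2e^(4t)

Coefficient matrix A = [[-20, -36], [12, 22]].
Characteristic polynomial det(A - λI) = λ^2 - 2λ - 8 = 0.
Eigenvalues λ = -2, 4.
For λ=-2: (A-λI) row 1 is [-18, -36], so an eigenvector is (-2, 1).
For λ=4: (A-λI) row 1 is [-24, -36], so an eigenvector is (-3, 2).
General solution: K_1e^(-2t)(-2,1) + K_2e^(4t)(-3,2).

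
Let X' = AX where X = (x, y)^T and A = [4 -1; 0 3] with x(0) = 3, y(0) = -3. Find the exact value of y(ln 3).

-81

A = [[4,-1],[0,3]]; eigenvalues λ = 3, 4.
Eigenvectors: (-1,-1) for λ=3, (1,0) for λ=4.
From the initial condition, c_1 = 3, c_2 = 6.
y(ln 3) = (3)(3^3)(-1) + (6)(3^4)(0) = -81.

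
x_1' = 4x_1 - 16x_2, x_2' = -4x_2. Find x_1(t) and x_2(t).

Coefficient matrix A = [[4, -16], [0, -4]].
Characteristic polynomial det(A - λI) = λ^2 - 16 = 0.
Eigenvalues λ = 4, -4.
For λ=4: (A-λI) row 1 is [0, -16], so an eigenvector is (-1, 0).
For λ=-4: (A-λI) row 1 is [8, -16], so an eigenvector is (-2, -1).
General solution: c_1e^(4t)(-1,0) + c_2e^(-4t)(-2,-1).

x_1(t) = -c_1e^(4t) - 2c_2e^(-4t), x_2(t) = -c_2e^(-4t)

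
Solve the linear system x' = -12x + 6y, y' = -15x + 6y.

x(t) = C_1e^(-3t)sin(3t) + C_1e^(-3t)cos(3t) + C_2e^(-3t)sin(3t) - C_2e^(-3t)cos(3t), y(t) = C_1e^(-3t)sin(3t) + 2C_1e^(-3t)cos(3t) + 2C_2e^(-3t)sin(3t) - C_2e^(-3t)cos(3t)

Coefficient matrix A = [[-12, 6], [-15, 6]].
Characteristic polynomial det(A - λI) = λ^2 + 6λ + 18 = 0.
Eigenvalues λ = -3 ± 3i (complex conjugate pair).
For λ=-3+3i: an eigenvector is (1,2) - i(1,1) = (1 - i, 2 - i).
A real fundamental pair from Re and Im of e^((-3+3i)t)v: X_1 = e^(-3t)(cos(3t)·(1,2) + sin(3t)·(1,1)), X_2 = e^(-3t)(sin(3t)·(1,2) - cos(3t)·(1,1)).
General solution: C_1X_1 + C_2X_2.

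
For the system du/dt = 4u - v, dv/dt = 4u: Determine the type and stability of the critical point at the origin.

A = [[4,-1],[4,0]]; det(A-λI) = λ^2 - 4λ + 4.
repeated λ = 2 with a single eigenvector.

unstable improper node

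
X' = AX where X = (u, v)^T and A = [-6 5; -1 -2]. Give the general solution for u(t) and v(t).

u(t) = K_1e^(-4t)sin(t) + 2K_1e^(-4t)cos(t) + 2K_2e^(-4t)sin(t) - K_2e^(-4t)cos(t), v(t) = K_1e^(-4t)cos(t) + K_2e^(-4t)sin(t)

Coefficient matrix A = [[-6, 5], [-1, -2]].
Characteristic polynomial det(A - λI) = λ^2 + 8λ + 17 = 0.
Eigenvalues λ = -4 ± i (complex conjugate pair).
For λ=-4+i: an eigenvector is (2,1) - i(1,0) = (2 - i, 1).
A real fundamental pair from Re and Im of e^((-4+i)t)v: X_1 = e^(-4t)(cos(t)·(2,1) + sin(t)·(1,0)), X_2 = e^(-4t)(sin(t)·(2,1) - cos(t)·(1,0)).
General solution: K_1X_1 + K_2X_2.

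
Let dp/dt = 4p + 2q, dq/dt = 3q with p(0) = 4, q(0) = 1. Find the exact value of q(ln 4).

64

A = [[4,2],[0,3]]; eigenvalues λ = 3, 4.
Eigenvectors: (2,-1) for λ=3, (1,0) for λ=4.
From the initial condition, c_1 = -1, c_2 = 6.
q(ln 4) = (-1)(4^3)(-1) + (6)(4^4)(0) = 64.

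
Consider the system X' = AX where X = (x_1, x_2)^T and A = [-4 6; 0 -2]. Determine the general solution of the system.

Coefficient matrix A = [[-4, 6], [0, -2]].
Characteristic polynomial det(A - λI) = λ^2 + 6λ + 8 = 0.
Eigenvalues λ = -2, -4.
For λ=-2: (A-λI) row 1 is [-2, 6], so an eigenvector is (3, 1).
For λ=-4: (A-λI) row 1 is [0, 6], so an eigenvector is (-1, 0).
General solution: K_1e^(-2t)(3,1) + K_2e^(-4t)(-1,0).

x_1(t) = 3K_1e^(-2t) - K_2e^(-4t), x_2(t) = K_1e^(-2t)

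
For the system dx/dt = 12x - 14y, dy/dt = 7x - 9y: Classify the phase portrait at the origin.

saddle

A = [[12,-14],[7,-9]]; det(A-λI) = λ^2 - 3λ - 10.
λ = 5, -2: opposite signs.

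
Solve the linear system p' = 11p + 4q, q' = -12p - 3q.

p(t) = -C_1e^(3t) + 2C_2e^(5t), q(t) = 2C_1e^(3t) - 3C_2e^(5t)

Coefficient matrix A = [[11, 4], [-12, -3]].
Characteristic polynomial det(A - λI) = λ^2 - 8λ + 15 = 0.
Eigenvalues λ = 3, 5.
For λ=3: (A-λI) row 1 is [8, 4], so an eigenvector is (-1, 2).
For λ=5: (A-λI) row 1 is [6, 4], so an eigenvector is (2, -3).
General solution: C_1e^(3t)(-1,2) + C_2e^(5t)(2,-3).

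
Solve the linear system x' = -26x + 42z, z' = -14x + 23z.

Coefficient matrix A = [[-26, 42], [-14, 23]].
Characteristic polynomial det(A - λI) = λ^2 + 3λ - 10 = 0.
Eigenvalues λ = 2, -5.
For λ=2: (A-λI) row 1 is [-28, 42], so an eigenvector is (-3, -2).
For λ=-5: (A-λI) row 1 is [-21, 42], so an eigenvector is (2, 1).
General solution: K_1e^(2t)(-3,-2) + K_2e^(-5t)(2,1).

x(t) = -3K_1e^(2t) + 2K_2e^(-5t), z(t) = -2K_1e^(2t) + K_2e^(-5t)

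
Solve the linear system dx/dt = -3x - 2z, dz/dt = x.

Coefficient matrix A = [[-3, -2], [1, 0]].
Characteristic polynomial det(A - λI) = λ^2 + 3λ + 2 = 0.
Eigenvalues λ = -2, -1.
For λ=-2: (A-λI) row 1 is [-1, -2], so an eigenvector is (-2, 1).
For λ=-1: (A-λI) row 1 is [-2, -2], so an eigenvector is (-1, 1).
General solution: c_1e^(-2t)(-2,1) + c_2e^(-t)(-1,1).

x(t) = -2c_1e^(-2t) - c_2e^(-t), z(t) = c_1e^(-2t) + c_2e^(-t)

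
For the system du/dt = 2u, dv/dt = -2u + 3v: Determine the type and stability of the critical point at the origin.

unstable node

A = [[2,0],[-2,3]]; det(A-λI) = λ^2 - 5λ + 6.
λ = 2, 3: both positive.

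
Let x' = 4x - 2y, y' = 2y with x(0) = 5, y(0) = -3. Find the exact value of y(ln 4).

-48

A = [[4,-2],[0,2]]; eigenvalues λ = 4, 2.
Eigenvectors: (1,0) for λ=4, (-1,-1) for λ=2.
From the initial condition, c_1 = 8, c_2 = 3.
y(ln 4) = (8)(4^4)(0) + (3)(4^2)(-1) = -48.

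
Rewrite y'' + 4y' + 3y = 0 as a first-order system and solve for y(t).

y(t) = C_1e^(-t) + C_2e^(-3t)

Let x_1 = y, x_2 = y'. Then x_1' = x_2 and x_2' = -3x_1 - 4x_2.
A = [[0,1],[-3,-4]]; det(A-λI) = λ^2 + 4λ + 3.
Eigenvalues λ = -1, -3 with eigenvectors (1,-1), (1,-3).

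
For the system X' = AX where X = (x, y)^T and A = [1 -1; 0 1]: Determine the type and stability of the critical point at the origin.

unstable improper node

A = [[1,-1],[0,1]]; det(A-λI) = λ^2 - 2λ + 1.
repeated λ = 1 with a single eigenvector.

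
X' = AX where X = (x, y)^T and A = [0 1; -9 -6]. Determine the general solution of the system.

x(t) = c_1e^(-3t) + c_2te^(-3t) + c_2e^(-3t), y(t) = -3c_1e^(-3t) - 3c_2te^(-3t) - 2c_2e^(-3t)

Coefficient matrix A = [[0, 1], [-9, -6]].
Characteristic polynomial det(A - λI) = λ^2 + 6λ + 9 = 0.
Single eigenvalue λ = -3 with algebraic multiplicity 2.
Eigenvector v = (1,-3); generalized eigenvector w with (A-λI)w=v is (1,-2).
General solution: e^(-3t)[c_1·v + c_2·(t·v + w)].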